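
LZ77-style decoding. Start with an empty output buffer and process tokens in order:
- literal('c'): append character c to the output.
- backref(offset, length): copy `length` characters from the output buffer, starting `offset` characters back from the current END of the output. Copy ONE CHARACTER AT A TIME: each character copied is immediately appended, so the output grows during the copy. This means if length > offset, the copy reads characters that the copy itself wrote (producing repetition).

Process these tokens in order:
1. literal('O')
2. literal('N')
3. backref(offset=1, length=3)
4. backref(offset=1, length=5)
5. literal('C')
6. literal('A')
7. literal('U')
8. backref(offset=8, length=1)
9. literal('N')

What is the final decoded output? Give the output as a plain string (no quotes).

Token 1: literal('O'). Output: "O"
Token 2: literal('N'). Output: "ON"
Token 3: backref(off=1, len=3) (overlapping!). Copied 'NNN' from pos 1. Output: "ONNNN"
Token 4: backref(off=1, len=5) (overlapping!). Copied 'NNNNN' from pos 4. Output: "ONNNNNNNNN"
Token 5: literal('C'). Output: "ONNNNNNNNNC"
Token 6: literal('A'). Output: "ONNNNNNNNNCA"
Token 7: literal('U'). Output: "ONNNNNNNNNCAU"
Token 8: backref(off=8, len=1). Copied 'N' from pos 5. Output: "ONNNNNNNNNCAUN"
Token 9: literal('N'). Output: "ONNNNNNNNNCAUNN"

Answer: ONNNNNNNNNCAUNN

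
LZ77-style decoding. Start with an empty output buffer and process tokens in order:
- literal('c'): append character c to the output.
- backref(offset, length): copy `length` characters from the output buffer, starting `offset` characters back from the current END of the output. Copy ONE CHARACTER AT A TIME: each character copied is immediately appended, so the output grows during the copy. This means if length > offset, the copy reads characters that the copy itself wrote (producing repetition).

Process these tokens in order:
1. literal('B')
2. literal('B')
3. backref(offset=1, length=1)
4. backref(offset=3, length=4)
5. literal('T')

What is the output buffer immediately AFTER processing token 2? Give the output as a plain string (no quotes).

Token 1: literal('B'). Output: "B"
Token 2: literal('B'). Output: "BB"

Answer: BB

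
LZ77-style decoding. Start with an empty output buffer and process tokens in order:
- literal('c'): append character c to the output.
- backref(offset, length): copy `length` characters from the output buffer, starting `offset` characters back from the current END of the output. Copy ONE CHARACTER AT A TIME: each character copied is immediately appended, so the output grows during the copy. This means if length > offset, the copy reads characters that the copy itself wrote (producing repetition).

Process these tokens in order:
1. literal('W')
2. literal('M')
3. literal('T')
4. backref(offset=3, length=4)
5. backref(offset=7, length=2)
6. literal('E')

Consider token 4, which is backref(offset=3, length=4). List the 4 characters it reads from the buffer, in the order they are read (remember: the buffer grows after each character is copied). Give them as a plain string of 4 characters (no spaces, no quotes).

Answer: WMTW

Derivation:
Token 1: literal('W'). Output: "W"
Token 2: literal('M'). Output: "WM"
Token 3: literal('T'). Output: "WMT"
Token 4: backref(off=3, len=4). Buffer before: "WMT" (len 3)
  byte 1: read out[0]='W', append. Buffer now: "WMTW"
  byte 2: read out[1]='M', append. Buffer now: "WMTWM"
  byte 3: read out[2]='T', append. Buffer now: "WMTWMT"
  byte 4: read out[3]='W', append. Buffer now: "WMTWMTW"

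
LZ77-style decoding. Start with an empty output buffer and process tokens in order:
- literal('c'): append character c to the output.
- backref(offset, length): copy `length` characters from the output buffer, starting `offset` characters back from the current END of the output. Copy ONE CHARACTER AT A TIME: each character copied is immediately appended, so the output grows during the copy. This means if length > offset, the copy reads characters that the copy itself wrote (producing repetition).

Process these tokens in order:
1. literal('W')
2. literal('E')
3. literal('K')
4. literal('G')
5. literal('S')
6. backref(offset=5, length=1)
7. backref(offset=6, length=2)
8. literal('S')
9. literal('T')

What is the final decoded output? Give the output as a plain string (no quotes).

Answer: WEKGSWWEST

Derivation:
Token 1: literal('W'). Output: "W"
Token 2: literal('E'). Output: "WE"
Token 3: literal('K'). Output: "WEK"
Token 4: literal('G'). Output: "WEKG"
Token 5: literal('S'). Output: "WEKGS"
Token 6: backref(off=5, len=1). Copied 'W' from pos 0. Output: "WEKGSW"
Token 7: backref(off=6, len=2). Copied 'WE' from pos 0. Output: "WEKGSWWE"
Token 8: literal('S'). Output: "WEKGSWWES"
Token 9: literal('T'). Output: "WEKGSWWEST"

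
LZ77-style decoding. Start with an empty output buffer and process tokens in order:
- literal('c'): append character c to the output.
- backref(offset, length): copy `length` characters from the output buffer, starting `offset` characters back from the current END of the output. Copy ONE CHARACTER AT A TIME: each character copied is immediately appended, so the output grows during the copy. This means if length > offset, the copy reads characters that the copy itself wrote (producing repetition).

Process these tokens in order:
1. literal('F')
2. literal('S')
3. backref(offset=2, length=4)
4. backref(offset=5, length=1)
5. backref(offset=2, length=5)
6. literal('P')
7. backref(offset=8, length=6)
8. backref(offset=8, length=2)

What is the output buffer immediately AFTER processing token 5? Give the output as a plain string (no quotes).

Token 1: literal('F'). Output: "F"
Token 2: literal('S'). Output: "FS"
Token 3: backref(off=2, len=4) (overlapping!). Copied 'FSFS' from pos 0. Output: "FSFSFS"
Token 4: backref(off=5, len=1). Copied 'S' from pos 1. Output: "FSFSFSS"
Token 5: backref(off=2, len=5) (overlapping!). Copied 'SSSSS' from pos 5. Output: "FSFSFSSSSSSS"

Answer: FSFSFSSSSSSS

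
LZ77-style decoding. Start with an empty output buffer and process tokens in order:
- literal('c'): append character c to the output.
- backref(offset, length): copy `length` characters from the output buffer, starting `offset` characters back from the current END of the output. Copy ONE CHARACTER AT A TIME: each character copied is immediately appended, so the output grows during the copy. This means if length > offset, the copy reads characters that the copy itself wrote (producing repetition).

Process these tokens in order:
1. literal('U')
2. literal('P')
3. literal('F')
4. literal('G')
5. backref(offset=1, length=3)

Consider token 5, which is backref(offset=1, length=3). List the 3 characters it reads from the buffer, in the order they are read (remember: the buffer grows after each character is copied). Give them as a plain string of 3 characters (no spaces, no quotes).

Answer: GGG

Derivation:
Token 1: literal('U'). Output: "U"
Token 2: literal('P'). Output: "UP"
Token 3: literal('F'). Output: "UPF"
Token 4: literal('G'). Output: "UPFG"
Token 5: backref(off=1, len=3). Buffer before: "UPFG" (len 4)
  byte 1: read out[3]='G', append. Buffer now: "UPFGG"
  byte 2: read out[4]='G', append. Buffer now: "UPFGGG"
  byte 3: read out[5]='G', append. Buffer now: "UPFGGGG"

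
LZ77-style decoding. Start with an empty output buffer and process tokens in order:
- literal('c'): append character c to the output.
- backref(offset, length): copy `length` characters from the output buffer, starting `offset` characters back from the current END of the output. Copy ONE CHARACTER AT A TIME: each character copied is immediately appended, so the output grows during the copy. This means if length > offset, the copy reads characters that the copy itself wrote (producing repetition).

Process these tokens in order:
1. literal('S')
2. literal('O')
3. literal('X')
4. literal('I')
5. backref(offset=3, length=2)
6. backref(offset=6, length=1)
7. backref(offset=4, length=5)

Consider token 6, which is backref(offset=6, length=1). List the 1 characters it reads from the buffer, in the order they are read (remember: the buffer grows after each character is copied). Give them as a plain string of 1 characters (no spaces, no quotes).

Token 1: literal('S'). Output: "S"
Token 2: literal('O'). Output: "SO"
Token 3: literal('X'). Output: "SOX"
Token 4: literal('I'). Output: "SOXI"
Token 5: backref(off=3, len=2). Copied 'OX' from pos 1. Output: "SOXIOX"
Token 6: backref(off=6, len=1). Buffer before: "SOXIOX" (len 6)
  byte 1: read out[0]='S', append. Buffer now: "SOXIOXS"

Answer: S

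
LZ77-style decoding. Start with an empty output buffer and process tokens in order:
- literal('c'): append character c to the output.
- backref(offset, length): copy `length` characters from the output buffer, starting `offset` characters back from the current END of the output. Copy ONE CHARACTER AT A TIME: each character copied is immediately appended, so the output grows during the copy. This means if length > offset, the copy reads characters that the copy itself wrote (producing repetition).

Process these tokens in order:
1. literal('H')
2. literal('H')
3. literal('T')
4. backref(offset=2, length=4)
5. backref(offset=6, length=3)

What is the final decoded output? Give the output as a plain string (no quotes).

Answer: HHTHTHTHTH

Derivation:
Token 1: literal('H'). Output: "H"
Token 2: literal('H'). Output: "HH"
Token 3: literal('T'). Output: "HHT"
Token 4: backref(off=2, len=4) (overlapping!). Copied 'HTHT' from pos 1. Output: "HHTHTHT"
Token 5: backref(off=6, len=3). Copied 'HTH' from pos 1. Output: "HHTHTHTHTH"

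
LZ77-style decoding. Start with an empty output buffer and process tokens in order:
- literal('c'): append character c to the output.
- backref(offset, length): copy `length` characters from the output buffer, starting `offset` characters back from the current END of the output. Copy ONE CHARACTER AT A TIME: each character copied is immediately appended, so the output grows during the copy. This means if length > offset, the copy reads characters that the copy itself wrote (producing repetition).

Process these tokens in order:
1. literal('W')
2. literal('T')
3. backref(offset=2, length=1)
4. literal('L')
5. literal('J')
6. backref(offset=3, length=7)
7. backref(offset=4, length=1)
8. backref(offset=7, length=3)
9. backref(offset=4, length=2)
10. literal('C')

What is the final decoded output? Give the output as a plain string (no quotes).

Token 1: literal('W'). Output: "W"
Token 2: literal('T'). Output: "WT"
Token 3: backref(off=2, len=1). Copied 'W' from pos 0. Output: "WTW"
Token 4: literal('L'). Output: "WTWL"
Token 5: literal('J'). Output: "WTWLJ"
Token 6: backref(off=3, len=7) (overlapping!). Copied 'WLJWLJW' from pos 2. Output: "WTWLJWLJWLJW"
Token 7: backref(off=4, len=1). Copied 'W' from pos 8. Output: "WTWLJWLJWLJWW"
Token 8: backref(off=7, len=3). Copied 'LJW' from pos 6. Output: "WTWLJWLJWLJWWLJW"
Token 9: backref(off=4, len=2). Copied 'WL' from pos 12. Output: "WTWLJWLJWLJWWLJWWL"
Token 10: literal('C'). Output: "WTWLJWLJWLJWWLJWWLC"

Answer: WTWLJWLJWLJWWLJWWLC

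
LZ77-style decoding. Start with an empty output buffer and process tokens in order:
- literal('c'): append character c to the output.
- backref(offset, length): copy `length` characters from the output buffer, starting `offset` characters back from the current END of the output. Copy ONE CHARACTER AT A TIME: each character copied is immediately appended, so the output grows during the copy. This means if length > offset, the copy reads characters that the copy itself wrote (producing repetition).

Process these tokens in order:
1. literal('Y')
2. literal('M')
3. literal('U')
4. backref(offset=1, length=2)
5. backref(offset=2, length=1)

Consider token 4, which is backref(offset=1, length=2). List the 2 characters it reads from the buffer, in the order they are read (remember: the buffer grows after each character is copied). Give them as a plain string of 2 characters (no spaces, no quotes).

Token 1: literal('Y'). Output: "Y"
Token 2: literal('M'). Output: "YM"
Token 3: literal('U'). Output: "YMU"
Token 4: backref(off=1, len=2). Buffer before: "YMU" (len 3)
  byte 1: read out[2]='U', append. Buffer now: "YMUU"
  byte 2: read out[3]='U', append. Buffer now: "YMUUU"

Answer: UU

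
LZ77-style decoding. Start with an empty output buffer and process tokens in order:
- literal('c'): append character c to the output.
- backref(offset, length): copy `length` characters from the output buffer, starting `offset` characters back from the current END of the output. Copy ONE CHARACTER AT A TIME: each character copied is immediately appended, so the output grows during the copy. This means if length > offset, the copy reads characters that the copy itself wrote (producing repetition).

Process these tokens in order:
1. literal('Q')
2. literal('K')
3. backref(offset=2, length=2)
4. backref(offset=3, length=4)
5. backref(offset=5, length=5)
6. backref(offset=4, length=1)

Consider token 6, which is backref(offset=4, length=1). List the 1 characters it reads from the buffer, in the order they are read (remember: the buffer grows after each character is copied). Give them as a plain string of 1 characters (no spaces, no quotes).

Token 1: literal('Q'). Output: "Q"
Token 2: literal('K'). Output: "QK"
Token 3: backref(off=2, len=2). Copied 'QK' from pos 0. Output: "QKQK"
Token 4: backref(off=3, len=4) (overlapping!). Copied 'KQKK' from pos 1. Output: "QKQKKQKK"
Token 5: backref(off=5, len=5). Copied 'KKQKK' from pos 3. Output: "QKQKKQKKKKQKK"
Token 6: backref(off=4, len=1). Buffer before: "QKQKKQKKKKQKK" (len 13)
  byte 1: read out[9]='K', append. Buffer now: "QKQKKQKKKKQKKK"

Answer: K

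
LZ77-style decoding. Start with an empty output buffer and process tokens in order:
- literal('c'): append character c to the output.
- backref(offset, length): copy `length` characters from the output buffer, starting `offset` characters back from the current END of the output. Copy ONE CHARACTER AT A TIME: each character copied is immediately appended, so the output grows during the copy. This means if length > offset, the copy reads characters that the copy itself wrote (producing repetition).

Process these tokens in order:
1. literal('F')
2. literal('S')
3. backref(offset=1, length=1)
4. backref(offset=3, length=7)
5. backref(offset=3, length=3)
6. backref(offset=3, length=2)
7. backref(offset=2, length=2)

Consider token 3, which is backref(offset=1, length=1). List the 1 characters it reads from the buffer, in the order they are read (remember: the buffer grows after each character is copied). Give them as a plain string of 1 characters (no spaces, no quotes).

Answer: S

Derivation:
Token 1: literal('F'). Output: "F"
Token 2: literal('S'). Output: "FS"
Token 3: backref(off=1, len=1). Buffer before: "FS" (len 2)
  byte 1: read out[1]='S', append. Buffer now: "FSS"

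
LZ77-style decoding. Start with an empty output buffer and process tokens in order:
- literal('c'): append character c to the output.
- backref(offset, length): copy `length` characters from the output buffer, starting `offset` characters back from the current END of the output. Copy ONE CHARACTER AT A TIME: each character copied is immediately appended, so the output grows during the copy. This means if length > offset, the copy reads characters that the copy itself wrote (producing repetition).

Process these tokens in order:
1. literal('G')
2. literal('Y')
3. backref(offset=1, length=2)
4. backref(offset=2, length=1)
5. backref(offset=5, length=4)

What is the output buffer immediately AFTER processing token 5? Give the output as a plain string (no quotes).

Token 1: literal('G'). Output: "G"
Token 2: literal('Y'). Output: "GY"
Token 3: backref(off=1, len=2) (overlapping!). Copied 'YY' from pos 1. Output: "GYYY"
Token 4: backref(off=2, len=1). Copied 'Y' from pos 2. Output: "GYYYY"
Token 5: backref(off=5, len=4). Copied 'GYYY' from pos 0. Output: "GYYYYGYYY"

Answer: GYYYYGYYY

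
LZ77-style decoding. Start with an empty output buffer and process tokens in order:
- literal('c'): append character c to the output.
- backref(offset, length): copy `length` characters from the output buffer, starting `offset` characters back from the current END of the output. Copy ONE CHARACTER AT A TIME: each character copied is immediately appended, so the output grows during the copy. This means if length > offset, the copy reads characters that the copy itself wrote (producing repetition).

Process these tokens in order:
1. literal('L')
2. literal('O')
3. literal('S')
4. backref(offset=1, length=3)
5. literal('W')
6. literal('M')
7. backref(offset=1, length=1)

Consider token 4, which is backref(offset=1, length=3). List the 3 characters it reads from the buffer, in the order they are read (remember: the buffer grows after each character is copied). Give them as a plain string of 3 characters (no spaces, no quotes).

Answer: SSS

Derivation:
Token 1: literal('L'). Output: "L"
Token 2: literal('O'). Output: "LO"
Token 3: literal('S'). Output: "LOS"
Token 4: backref(off=1, len=3). Buffer before: "LOS" (len 3)
  byte 1: read out[2]='S', append. Buffer now: "LOSS"
  byte 2: read out[3]='S', append. Buffer now: "LOSSS"
  byte 3: read out[4]='S', append. Buffer now: "LOSSSS"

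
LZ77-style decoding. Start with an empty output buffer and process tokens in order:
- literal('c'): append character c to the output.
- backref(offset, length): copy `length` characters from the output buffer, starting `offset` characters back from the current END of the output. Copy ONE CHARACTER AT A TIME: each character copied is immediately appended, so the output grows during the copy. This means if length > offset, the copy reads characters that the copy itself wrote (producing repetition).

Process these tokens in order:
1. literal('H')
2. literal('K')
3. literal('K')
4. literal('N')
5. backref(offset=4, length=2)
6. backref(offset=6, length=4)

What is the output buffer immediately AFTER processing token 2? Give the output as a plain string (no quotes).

Token 1: literal('H'). Output: "H"
Token 2: literal('K'). Output: "HK"

Answer: HK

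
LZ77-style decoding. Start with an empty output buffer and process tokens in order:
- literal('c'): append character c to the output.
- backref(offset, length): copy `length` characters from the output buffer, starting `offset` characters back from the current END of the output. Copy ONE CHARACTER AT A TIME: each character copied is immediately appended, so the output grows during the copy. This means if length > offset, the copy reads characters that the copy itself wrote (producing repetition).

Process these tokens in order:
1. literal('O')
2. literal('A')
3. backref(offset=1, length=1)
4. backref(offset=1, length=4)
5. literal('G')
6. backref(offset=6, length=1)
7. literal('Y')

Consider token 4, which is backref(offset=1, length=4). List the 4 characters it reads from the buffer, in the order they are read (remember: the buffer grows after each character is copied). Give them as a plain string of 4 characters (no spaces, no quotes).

Token 1: literal('O'). Output: "O"
Token 2: literal('A'). Output: "OA"
Token 3: backref(off=1, len=1). Copied 'A' from pos 1. Output: "OAA"
Token 4: backref(off=1, len=4). Buffer before: "OAA" (len 3)
  byte 1: read out[2]='A', append. Buffer now: "OAAA"
  byte 2: read out[3]='A', append. Buffer now: "OAAAA"
  byte 3: read out[4]='A', append. Buffer now: "OAAAAA"
  byte 4: read out[5]='A', append. Buffer now: "OAAAAAA"

Answer: AAAA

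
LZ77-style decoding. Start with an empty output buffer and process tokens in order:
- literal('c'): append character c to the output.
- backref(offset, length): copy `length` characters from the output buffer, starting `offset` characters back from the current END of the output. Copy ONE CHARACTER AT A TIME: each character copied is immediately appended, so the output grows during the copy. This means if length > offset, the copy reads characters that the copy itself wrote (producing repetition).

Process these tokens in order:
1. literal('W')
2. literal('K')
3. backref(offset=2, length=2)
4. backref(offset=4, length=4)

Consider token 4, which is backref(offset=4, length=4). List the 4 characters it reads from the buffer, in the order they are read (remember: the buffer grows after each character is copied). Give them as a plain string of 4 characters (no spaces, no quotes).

Answer: WKWK

Derivation:
Token 1: literal('W'). Output: "W"
Token 2: literal('K'). Output: "WK"
Token 3: backref(off=2, len=2). Copied 'WK' from pos 0. Output: "WKWK"
Token 4: backref(off=4, len=4). Buffer before: "WKWK" (len 4)
  byte 1: read out[0]='W', append. Buffer now: "WKWKW"
  byte 2: read out[1]='K', append. Buffer now: "WKWKWK"
  byte 3: read out[2]='W', append. Buffer now: "WKWKWKW"
  byte 4: read out[3]='K', append. Buffer now: "WKWKWKWK"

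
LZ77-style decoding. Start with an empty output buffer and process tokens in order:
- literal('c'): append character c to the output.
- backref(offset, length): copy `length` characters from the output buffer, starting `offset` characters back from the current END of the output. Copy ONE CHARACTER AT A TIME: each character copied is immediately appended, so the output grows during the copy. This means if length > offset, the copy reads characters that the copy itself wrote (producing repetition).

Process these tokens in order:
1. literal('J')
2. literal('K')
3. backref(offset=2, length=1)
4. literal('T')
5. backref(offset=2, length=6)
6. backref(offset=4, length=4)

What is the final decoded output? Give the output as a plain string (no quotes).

Answer: JKJTJTJTJTJTJT

Derivation:
Token 1: literal('J'). Output: "J"
Token 2: literal('K'). Output: "JK"
Token 3: backref(off=2, len=1). Copied 'J' from pos 0. Output: "JKJ"
Token 4: literal('T'). Output: "JKJT"
Token 5: backref(off=2, len=6) (overlapping!). Copied 'JTJTJT' from pos 2. Output: "JKJTJTJTJT"
Token 6: backref(off=4, len=4). Copied 'JTJT' from pos 6. Output: "JKJTJTJTJTJTJT"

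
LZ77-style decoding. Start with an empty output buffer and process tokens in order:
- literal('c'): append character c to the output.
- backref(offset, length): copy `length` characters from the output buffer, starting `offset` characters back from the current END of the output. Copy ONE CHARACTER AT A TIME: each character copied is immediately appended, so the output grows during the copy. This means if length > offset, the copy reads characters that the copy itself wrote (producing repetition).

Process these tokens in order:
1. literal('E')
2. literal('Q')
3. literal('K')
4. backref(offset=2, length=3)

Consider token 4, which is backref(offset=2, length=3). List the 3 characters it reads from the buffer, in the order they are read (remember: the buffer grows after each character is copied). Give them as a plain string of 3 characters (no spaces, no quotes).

Token 1: literal('E'). Output: "E"
Token 2: literal('Q'). Output: "EQ"
Token 3: literal('K'). Output: "EQK"
Token 4: backref(off=2, len=3). Buffer before: "EQK" (len 3)
  byte 1: read out[1]='Q', append. Buffer now: "EQKQ"
  byte 2: read out[2]='K', append. Buffer now: "EQKQK"
  byte 3: read out[3]='Q', append. Buffer now: "EQKQKQ"

Answer: QKQ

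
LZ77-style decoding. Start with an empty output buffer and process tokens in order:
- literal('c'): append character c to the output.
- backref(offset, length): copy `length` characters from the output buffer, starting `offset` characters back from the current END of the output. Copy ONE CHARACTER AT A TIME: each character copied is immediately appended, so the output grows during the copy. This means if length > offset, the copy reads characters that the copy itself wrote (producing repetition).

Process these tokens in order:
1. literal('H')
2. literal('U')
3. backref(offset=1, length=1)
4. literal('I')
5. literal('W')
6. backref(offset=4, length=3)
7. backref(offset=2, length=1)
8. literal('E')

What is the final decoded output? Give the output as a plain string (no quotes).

Answer: HUUIWUUIUE

Derivation:
Token 1: literal('H'). Output: "H"
Token 2: literal('U'). Output: "HU"
Token 3: backref(off=1, len=1). Copied 'U' from pos 1. Output: "HUU"
Token 4: literal('I'). Output: "HUUI"
Token 5: literal('W'). Output: "HUUIW"
Token 6: backref(off=4, len=3). Copied 'UUI' from pos 1. Output: "HUUIWUUI"
Token 7: backref(off=2, len=1). Copied 'U' from pos 6. Output: "HUUIWUUIU"
Token 8: literal('E'). Output: "HUUIWUUIUE"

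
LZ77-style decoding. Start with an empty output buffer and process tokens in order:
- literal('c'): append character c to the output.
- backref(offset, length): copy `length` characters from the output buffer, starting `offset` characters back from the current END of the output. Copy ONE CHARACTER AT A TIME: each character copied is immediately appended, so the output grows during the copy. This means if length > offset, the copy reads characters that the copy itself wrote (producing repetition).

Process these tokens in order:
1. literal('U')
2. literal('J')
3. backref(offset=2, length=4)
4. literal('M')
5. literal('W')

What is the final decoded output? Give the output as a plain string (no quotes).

Answer: UJUJUJMW

Derivation:
Token 1: literal('U'). Output: "U"
Token 2: literal('J'). Output: "UJ"
Token 3: backref(off=2, len=4) (overlapping!). Copied 'UJUJ' from pos 0. Output: "UJUJUJ"
Token 4: literal('M'). Output: "UJUJUJM"
Token 5: literal('W'). Output: "UJUJUJMW"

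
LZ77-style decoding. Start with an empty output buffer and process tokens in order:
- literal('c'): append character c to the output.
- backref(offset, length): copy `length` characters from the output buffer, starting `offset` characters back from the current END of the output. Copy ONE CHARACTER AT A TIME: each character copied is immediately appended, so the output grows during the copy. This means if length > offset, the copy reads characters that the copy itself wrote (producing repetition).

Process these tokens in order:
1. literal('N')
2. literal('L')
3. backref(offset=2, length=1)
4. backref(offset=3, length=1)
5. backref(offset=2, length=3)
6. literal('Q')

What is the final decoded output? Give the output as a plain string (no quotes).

Answer: NLNNNNNQ

Derivation:
Token 1: literal('N'). Output: "N"
Token 2: literal('L'). Output: "NL"
Token 3: backref(off=2, len=1). Copied 'N' from pos 0. Output: "NLN"
Token 4: backref(off=3, len=1). Copied 'N' from pos 0. Output: "NLNN"
Token 5: backref(off=2, len=3) (overlapping!). Copied 'NNN' from pos 2. Output: "NLNNNNN"
Token 6: literal('Q'). Output: "NLNNNNNQ"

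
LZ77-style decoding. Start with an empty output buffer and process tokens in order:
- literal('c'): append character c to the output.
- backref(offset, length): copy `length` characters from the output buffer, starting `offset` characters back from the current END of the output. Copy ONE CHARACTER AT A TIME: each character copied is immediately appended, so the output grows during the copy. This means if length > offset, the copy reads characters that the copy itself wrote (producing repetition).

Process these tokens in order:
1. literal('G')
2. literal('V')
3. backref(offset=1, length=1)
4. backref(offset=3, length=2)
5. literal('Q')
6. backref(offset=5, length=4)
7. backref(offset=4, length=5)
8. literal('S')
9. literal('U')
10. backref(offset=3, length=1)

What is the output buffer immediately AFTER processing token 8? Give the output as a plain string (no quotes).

Token 1: literal('G'). Output: "G"
Token 2: literal('V'). Output: "GV"
Token 3: backref(off=1, len=1). Copied 'V' from pos 1. Output: "GVV"
Token 4: backref(off=3, len=2). Copied 'GV' from pos 0. Output: "GVVGV"
Token 5: literal('Q'). Output: "GVVGVQ"
Token 6: backref(off=5, len=4). Copied 'VVGV' from pos 1. Output: "GVVGVQVVGV"
Token 7: backref(off=4, len=5) (overlapping!). Copied 'VVGVV' from pos 6. Output: "GVVGVQVVGVVVGVV"
Token 8: literal('S'). Output: "GVVGVQVVGVVVGVVS"

Answer: GVVGVQVVGVVVGVVS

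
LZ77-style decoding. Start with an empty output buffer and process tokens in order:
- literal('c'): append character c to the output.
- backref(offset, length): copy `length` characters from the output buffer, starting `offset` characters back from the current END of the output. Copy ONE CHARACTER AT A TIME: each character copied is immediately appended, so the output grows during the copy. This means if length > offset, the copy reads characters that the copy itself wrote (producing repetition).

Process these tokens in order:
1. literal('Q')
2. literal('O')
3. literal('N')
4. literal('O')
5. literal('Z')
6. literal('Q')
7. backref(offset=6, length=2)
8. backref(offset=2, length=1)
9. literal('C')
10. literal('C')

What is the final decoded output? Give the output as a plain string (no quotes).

Answer: QONOZQQOQCC

Derivation:
Token 1: literal('Q'). Output: "Q"
Token 2: literal('O'). Output: "QO"
Token 3: literal('N'). Output: "QON"
Token 4: literal('O'). Output: "QONO"
Token 5: literal('Z'). Output: "QONOZ"
Token 6: literal('Q'). Output: "QONOZQ"
Token 7: backref(off=6, len=2). Copied 'QO' from pos 0. Output: "QONOZQQO"
Token 8: backref(off=2, len=1). Copied 'Q' from pos 6. Output: "QONOZQQOQ"
Token 9: literal('C'). Output: "QONOZQQOQC"
Token 10: literal('C'). Output: "QONOZQQOQCC"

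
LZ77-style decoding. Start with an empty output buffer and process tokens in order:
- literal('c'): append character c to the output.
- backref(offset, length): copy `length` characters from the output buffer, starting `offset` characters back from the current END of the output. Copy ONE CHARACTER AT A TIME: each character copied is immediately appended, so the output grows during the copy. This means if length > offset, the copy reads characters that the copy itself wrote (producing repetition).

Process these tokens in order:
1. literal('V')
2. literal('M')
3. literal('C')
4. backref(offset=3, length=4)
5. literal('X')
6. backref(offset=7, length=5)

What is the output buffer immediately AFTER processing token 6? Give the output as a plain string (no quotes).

Token 1: literal('V'). Output: "V"
Token 2: literal('M'). Output: "VM"
Token 3: literal('C'). Output: "VMC"
Token 4: backref(off=3, len=4) (overlapping!). Copied 'VMCV' from pos 0. Output: "VMCVMCV"
Token 5: literal('X'). Output: "VMCVMCVX"
Token 6: backref(off=7, len=5). Copied 'MCVMC' from pos 1. Output: "VMCVMCVXMCVMC"

Answer: VMCVMCVXMCVMC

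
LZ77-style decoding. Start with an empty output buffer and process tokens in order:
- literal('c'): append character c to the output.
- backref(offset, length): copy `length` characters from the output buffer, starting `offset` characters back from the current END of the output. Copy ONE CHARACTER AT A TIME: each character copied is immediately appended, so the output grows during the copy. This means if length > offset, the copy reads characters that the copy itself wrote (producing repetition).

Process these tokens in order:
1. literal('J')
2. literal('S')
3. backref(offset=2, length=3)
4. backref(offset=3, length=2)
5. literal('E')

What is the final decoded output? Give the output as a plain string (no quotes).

Answer: JSJSJJSE

Derivation:
Token 1: literal('J'). Output: "J"
Token 2: literal('S'). Output: "JS"
Token 3: backref(off=2, len=3) (overlapping!). Copied 'JSJ' from pos 0. Output: "JSJSJ"
Token 4: backref(off=3, len=2). Copied 'JS' from pos 2. Output: "JSJSJJS"
Token 5: literal('E'). Output: "JSJSJJSE"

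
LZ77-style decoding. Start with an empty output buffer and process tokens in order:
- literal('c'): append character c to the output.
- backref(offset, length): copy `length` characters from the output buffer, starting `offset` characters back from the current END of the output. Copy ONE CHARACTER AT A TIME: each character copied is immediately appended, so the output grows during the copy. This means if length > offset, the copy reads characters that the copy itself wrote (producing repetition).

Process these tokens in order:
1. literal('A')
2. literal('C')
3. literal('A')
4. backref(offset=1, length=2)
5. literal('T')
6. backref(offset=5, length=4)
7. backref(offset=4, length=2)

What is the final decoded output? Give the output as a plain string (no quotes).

Token 1: literal('A'). Output: "A"
Token 2: literal('C'). Output: "AC"
Token 3: literal('A'). Output: "ACA"
Token 4: backref(off=1, len=2) (overlapping!). Copied 'AA' from pos 2. Output: "ACAAA"
Token 5: literal('T'). Output: "ACAAAT"
Token 6: backref(off=5, len=4). Copied 'CAAA' from pos 1. Output: "ACAAATCAAA"
Token 7: backref(off=4, len=2). Copied 'CA' from pos 6. Output: "ACAAATCAAACA"

Answer: ACAAATCAAACA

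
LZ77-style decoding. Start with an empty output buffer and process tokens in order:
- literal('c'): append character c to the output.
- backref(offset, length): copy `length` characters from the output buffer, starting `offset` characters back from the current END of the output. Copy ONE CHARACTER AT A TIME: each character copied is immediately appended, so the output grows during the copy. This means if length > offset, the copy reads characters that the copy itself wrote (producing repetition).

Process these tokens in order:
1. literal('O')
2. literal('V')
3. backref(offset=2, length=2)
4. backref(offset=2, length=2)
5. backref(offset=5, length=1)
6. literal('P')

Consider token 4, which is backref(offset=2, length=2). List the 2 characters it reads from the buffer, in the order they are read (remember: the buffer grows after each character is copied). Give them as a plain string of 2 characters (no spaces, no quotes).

Answer: OV

Derivation:
Token 1: literal('O'). Output: "O"
Token 2: literal('V'). Output: "OV"
Token 3: backref(off=2, len=2). Copied 'OV' from pos 0. Output: "OVOV"
Token 4: backref(off=2, len=2). Buffer before: "OVOV" (len 4)
  byte 1: read out[2]='O', append. Buffer now: "OVOVO"
  byte 2: read out[3]='V', append. Buffer now: "OVOVOV"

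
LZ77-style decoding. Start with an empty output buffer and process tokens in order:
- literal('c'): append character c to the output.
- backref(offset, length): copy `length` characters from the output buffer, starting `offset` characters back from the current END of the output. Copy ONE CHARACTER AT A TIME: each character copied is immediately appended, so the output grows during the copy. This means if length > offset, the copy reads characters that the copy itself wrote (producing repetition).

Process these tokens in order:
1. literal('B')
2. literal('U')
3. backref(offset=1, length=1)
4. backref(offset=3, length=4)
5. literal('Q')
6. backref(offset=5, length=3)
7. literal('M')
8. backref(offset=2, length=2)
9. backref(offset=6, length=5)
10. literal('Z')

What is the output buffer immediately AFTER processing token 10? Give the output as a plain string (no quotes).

Token 1: literal('B'). Output: "B"
Token 2: literal('U'). Output: "BU"
Token 3: backref(off=1, len=1). Copied 'U' from pos 1. Output: "BUU"
Token 4: backref(off=3, len=4) (overlapping!). Copied 'BUUB' from pos 0. Output: "BUUBUUB"
Token 5: literal('Q'). Output: "BUUBUUBQ"
Token 6: backref(off=5, len=3). Copied 'BUU' from pos 3. Output: "BUUBUUBQBUU"
Token 7: literal('M'). Output: "BUUBUUBQBUUM"
Token 8: backref(off=2, len=2). Copied 'UM' from pos 10. Output: "BUUBUUBQBUUMUM"
Token 9: backref(off=6, len=5). Copied 'BUUMU' from pos 8. Output: "BUUBUUBQBUUMUMBUUMU"
Token 10: literal('Z'). Output: "BUUBUUBQBUUMUMBUUMUZ"

Answer: BUUBUUBQBUUMUMBUUMUZ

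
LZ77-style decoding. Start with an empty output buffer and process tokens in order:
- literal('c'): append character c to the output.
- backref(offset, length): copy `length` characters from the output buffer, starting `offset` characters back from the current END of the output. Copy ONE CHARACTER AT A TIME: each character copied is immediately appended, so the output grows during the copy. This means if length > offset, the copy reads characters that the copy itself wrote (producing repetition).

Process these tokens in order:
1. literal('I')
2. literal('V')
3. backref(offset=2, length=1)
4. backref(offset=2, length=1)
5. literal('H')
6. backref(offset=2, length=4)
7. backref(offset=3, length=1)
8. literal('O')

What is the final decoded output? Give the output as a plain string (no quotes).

Answer: IVIVHVHVHHO

Derivation:
Token 1: literal('I'). Output: "I"
Token 2: literal('V'). Output: "IV"
Token 3: backref(off=2, len=1). Copied 'I' from pos 0. Output: "IVI"
Token 4: backref(off=2, len=1). Copied 'V' from pos 1. Output: "IVIV"
Token 5: literal('H'). Output: "IVIVH"
Token 6: backref(off=2, len=4) (overlapping!). Copied 'VHVH' from pos 3. Output: "IVIVHVHVH"
Token 7: backref(off=3, len=1). Copied 'H' from pos 6. Output: "IVIVHVHVHH"
Token 8: literal('O'). Output: "IVIVHVHVHHO"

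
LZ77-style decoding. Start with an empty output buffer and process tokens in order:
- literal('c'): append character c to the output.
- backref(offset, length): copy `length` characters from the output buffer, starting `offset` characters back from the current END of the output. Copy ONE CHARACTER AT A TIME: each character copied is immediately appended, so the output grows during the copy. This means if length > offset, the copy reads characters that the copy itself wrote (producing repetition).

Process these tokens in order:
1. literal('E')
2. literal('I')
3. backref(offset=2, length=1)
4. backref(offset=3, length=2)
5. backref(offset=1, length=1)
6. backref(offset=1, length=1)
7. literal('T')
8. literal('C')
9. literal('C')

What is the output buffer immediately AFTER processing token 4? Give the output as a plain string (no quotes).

Token 1: literal('E'). Output: "E"
Token 2: literal('I'). Output: "EI"
Token 3: backref(off=2, len=1). Copied 'E' from pos 0. Output: "EIE"
Token 4: backref(off=3, len=2). Copied 'EI' from pos 0. Output: "EIEEI"

Answer: EIEEI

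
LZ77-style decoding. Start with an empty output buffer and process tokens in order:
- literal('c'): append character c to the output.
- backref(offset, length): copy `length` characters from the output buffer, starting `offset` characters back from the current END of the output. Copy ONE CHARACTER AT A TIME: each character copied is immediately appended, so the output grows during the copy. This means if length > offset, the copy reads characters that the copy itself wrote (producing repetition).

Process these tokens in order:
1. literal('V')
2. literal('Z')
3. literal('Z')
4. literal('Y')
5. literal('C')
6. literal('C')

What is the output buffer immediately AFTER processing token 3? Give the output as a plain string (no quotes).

Answer: VZZ

Derivation:
Token 1: literal('V'). Output: "V"
Token 2: literal('Z'). Output: "VZ"
Token 3: literal('Z'). Output: "VZZ"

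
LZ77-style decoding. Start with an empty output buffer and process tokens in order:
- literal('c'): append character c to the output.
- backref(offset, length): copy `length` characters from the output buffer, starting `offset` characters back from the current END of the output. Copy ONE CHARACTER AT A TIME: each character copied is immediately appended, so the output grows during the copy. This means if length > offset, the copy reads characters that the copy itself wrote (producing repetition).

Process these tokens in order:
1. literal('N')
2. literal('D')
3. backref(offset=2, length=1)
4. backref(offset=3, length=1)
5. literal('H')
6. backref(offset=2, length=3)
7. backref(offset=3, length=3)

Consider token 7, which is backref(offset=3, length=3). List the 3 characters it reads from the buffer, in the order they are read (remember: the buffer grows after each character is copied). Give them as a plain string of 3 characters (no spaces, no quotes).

Answer: NHN

Derivation:
Token 1: literal('N'). Output: "N"
Token 2: literal('D'). Output: "ND"
Token 3: backref(off=2, len=1). Copied 'N' from pos 0. Output: "NDN"
Token 4: backref(off=3, len=1). Copied 'N' from pos 0. Output: "NDNN"
Token 5: literal('H'). Output: "NDNNH"
Token 6: backref(off=2, len=3) (overlapping!). Copied 'NHN' from pos 3. Output: "NDNNHNHN"
Token 7: backref(off=3, len=3). Buffer before: "NDNNHNHN" (len 8)
  byte 1: read out[5]='N', append. Buffer now: "NDNNHNHNN"
  byte 2: read out[6]='H', append. Buffer now: "NDNNHNHNNH"
  byte 3: read out[7]='N', append. Buffer now: "NDNNHNHNNHN"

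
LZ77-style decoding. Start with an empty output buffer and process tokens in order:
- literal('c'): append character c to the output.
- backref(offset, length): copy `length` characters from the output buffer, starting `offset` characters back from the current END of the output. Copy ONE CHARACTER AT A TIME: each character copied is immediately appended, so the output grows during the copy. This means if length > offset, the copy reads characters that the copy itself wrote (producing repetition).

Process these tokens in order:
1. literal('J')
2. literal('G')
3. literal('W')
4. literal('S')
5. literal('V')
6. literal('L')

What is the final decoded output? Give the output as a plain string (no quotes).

Answer: JGWSVL

Derivation:
Token 1: literal('J'). Output: "J"
Token 2: literal('G'). Output: "JG"
Token 3: literal('W'). Output: "JGW"
Token 4: literal('S'). Output: "JGWS"
Token 5: literal('V'). Output: "JGWSV"
Token 6: literal('L'). Output: "JGWSVL"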